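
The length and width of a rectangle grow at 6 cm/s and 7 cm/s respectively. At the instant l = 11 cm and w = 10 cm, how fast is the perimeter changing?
26 cm/s

P = 2(l + w)
dP/dt = 2(dl/dt + dw/dt) = 2(6 + 7) = 26 cm/s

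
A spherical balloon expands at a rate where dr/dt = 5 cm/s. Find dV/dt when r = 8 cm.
1280π cm³/s

V = (4/3)πr³
dV/dt = dV/dr · dr/dt = 4πr² · 5
At r = 8: dV/dt = 1280π cm³/s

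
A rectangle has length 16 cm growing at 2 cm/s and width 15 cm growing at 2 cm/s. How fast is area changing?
62 cm²/s

A = lw
dA/dt = w·dl/dt + l·dw/dt = 15·2 + 16·2 = 62 cm²/s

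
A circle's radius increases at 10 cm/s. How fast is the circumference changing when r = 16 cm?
20π cm/s

C = 2πr
dC/dt = 2π · dr/dt = 2π · 10 = 20π cm/s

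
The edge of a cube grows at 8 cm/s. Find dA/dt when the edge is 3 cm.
288 cm²/s

A = 6s²
dA/dt = 12s · ds/dt = 12·3·8 = 288 cm²/s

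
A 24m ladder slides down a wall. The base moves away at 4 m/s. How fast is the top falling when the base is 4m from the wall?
4√35/35 ≈ 0.6761 m/s

x² + y² = 24²
2x·dx/dt + 2y·dy/dt = 0
dy/dt = -x/y · dx/dt = -4/(4√35) · 4 = -4√35/35 m/s
The top is descending at 4√35/35 ≈ 0.6761 m/s.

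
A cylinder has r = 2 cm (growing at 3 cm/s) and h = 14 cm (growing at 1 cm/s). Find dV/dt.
172π cm³/s

V = πr²h
dV/dt = 2πrh·dr/dt + πr²·dh/dt
= 2π(2)(14)(3) + π(2)²(1)
= 172π cm³/s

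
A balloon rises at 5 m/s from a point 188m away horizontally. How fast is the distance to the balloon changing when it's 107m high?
535√46793/46793 ≈ 2.473 m/s

z² = 188² + y²
z = √(188² + 107²) = √46793
dz/dt = y/z · dy/dt = 107/√46793 · 5 = 535√46793/46793 ≈ 2.473 m/s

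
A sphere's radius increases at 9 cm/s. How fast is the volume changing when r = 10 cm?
3600π cm³/s

V = (4/3)πr³
dV/dt = dV/dr · dr/dt = 4πr² · 9
At r = 10: dV/dt = 3600π cm³/s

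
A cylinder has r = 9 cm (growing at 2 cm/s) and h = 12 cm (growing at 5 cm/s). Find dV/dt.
837π cm³/s

V = πr²h
dV/dt = 2πrh·dr/dt + πr²·dh/dt
= 2π(9)(12)(2) + π(9)²(5)
= 837π cm³/s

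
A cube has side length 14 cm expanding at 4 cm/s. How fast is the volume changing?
2352 cm³/s

V = s³
dV/dt = 3s² · ds/dt = 3·14²·4 = 2352 cm³/s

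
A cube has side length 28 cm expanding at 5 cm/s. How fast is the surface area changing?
1680 cm²/s

A = 6s²
dA/dt = 12s · ds/dt = 12·28·5 = 1680 cm²/s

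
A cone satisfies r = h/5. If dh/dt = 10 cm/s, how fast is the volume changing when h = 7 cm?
98π/5 cm³/s

V = (1/3)π(h/5)²h = πh³/75
dV/dt = πh²/25 · 10
At h = 7: dV/dt = 98π/5 cm³/s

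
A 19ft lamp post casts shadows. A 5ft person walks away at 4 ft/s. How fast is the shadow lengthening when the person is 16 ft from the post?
10/7 ft/s

By similar triangles: 19/(x+s) = 5/s
Solving: s = 5x/14
ds/dt = 5/14 · dx/dt = 5/14 · 4 = 10/7 ft/s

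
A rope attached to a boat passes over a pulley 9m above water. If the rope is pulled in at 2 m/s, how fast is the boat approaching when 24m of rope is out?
16√55/55 ≈ 2.157 m/s

rope² = x² + 9²
x = √(24² - 9²) = 3√55
dx/dt = (rope/x) · d(rope)/dt = (24/(3√55)) · (-2) = -16√55/55 m/s
The boat approaches at 16√55/55 ≈ 2.157 m/s.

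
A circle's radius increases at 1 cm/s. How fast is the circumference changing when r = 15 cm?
2π cm/s

C = 2πr
dC/dt = 2π · dr/dt = 2π · 1 = 2π cm/s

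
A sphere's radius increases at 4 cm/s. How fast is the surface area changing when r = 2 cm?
64π cm²/s

S = 4πr²
dS/dt = dS/dr · dr/dt = 8πr · 4
At r = 2: dS/dt = 64π cm²/s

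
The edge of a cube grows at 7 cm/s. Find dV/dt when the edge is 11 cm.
2541 cm³/s

V = s³
dV/dt = 3s² · ds/dt = 3·11²·7 = 2541 cm³/s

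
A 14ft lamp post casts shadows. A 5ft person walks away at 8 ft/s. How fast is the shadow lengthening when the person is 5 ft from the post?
40/9 ft/s

By similar triangles: 14/(x+s) = 5/s
Solving: s = 5x/9
ds/dt = 5/9 · dx/dt = 5/9 · 8 = 40/9 ft/s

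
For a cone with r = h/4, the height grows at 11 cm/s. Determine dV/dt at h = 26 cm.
1859π/4 cm³/s

V = (1/3)π(h/4)²h = πh³/48
dV/dt = πh²/16 · 11
At h = 26: dV/dt = 1859π/4 cm³/s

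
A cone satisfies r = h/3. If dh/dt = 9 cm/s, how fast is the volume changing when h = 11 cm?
121π cm³/s

V = (1/3)π(h/3)²h = πh³/27
dV/dt = πh²/9 · 9
At h = 11: dV/dt = 121π cm³/s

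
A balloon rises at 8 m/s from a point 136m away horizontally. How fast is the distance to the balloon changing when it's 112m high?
112√485/485 ≈ 5.086 m/s

z² = 136² + y²
z = √(136² + 112²) = 8√485
dz/dt = y/z · dy/dt = 112/(8√485) · 8 = 112√485/485 ≈ 5.086 m/s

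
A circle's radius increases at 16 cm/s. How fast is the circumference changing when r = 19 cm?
32π cm/s

C = 2πr
dC/dt = 2π · dr/dt = 2π · 16 = 32π cm/s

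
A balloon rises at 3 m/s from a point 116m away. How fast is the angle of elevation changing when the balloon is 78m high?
0.01781 rad/s

tan(θ) = y/116
sec²(θ) · dθ/dt = (1/116) · dy/dt
dθ/dt = cos²(θ)/116 · 3 = 116/(116² + 78²) · 3
dθ/dt = 0.01781 rad/s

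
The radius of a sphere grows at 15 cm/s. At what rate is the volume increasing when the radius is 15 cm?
13500π cm³/s

V = (4/3)πr³
dV/dt = dV/dr · dr/dt = 4πr² · 15
At r = 15: dV/dt = 13500π cm³/s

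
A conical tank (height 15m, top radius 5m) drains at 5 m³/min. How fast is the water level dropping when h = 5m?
9/(5π) ≈ 0.573 m/min

r/h = 5/15, so r = (1/3)h
V = (1/3)πr²h = (1/3)π((1/3)h)²h = (1/27)πh³
dV/dh = (1/9)πh²
dh/dt = (dV/dt)/(dV/dh) = -5/((1/9)π·5²) = -9/(5π) m/min
The level is dropping at 9/(5π) ≈ 0.573 m/min.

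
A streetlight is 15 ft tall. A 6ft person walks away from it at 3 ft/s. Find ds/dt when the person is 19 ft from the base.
2 ft/s

By similar triangles: 15/(x+s) = 6/s
Solving: s = 6x/9
ds/dt = 6/9 · dx/dt = 2/3 · 3 = 2 ft/s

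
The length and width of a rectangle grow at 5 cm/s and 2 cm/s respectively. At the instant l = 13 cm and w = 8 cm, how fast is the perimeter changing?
14 cm/s

P = 2(l + w)
dP/dt = 2(dl/dt + dw/dt) = 2(5 + 2) = 14 cm/s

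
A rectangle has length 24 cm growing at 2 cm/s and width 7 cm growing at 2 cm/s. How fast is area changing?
62 cm²/s

A = lw
dA/dt = w·dl/dt + l·dw/dt = 7·2 + 24·2 = 62 cm²/s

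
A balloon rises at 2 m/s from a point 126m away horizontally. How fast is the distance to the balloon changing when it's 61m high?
122√19597/19597 ≈ 0.8715 m/s

z² = 126² + y²
z = √(126² + 61²) = √19597
dz/dt = y/z · dy/dt = 61/√19597 · 2 = 122√19597/19597 ≈ 0.8715 m/s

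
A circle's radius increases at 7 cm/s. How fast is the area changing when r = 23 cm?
322π cm²/s

A = πr²
dA/dt = 2πr · dr/dt = 2π(23)(7) = 322π cm²/s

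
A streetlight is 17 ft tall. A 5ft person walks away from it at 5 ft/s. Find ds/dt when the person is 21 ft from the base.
25/12 ft/s

By similar triangles: 17/(x+s) = 5/s
Solving: s = 5x/12
ds/dt = 5/12 · dx/dt = 5/12 · 5 = 25/12 ft/s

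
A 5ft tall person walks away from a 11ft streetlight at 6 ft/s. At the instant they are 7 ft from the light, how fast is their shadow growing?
5 ft/s

By similar triangles: 11/(x+s) = 5/s
Solving: s = 5x/6
ds/dt = 5/6 · dx/dt = 5/6 · 6 = 5 ft/s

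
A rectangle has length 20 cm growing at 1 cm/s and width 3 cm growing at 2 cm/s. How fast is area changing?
43 cm²/s

A = lw
dA/dt = w·dl/dt + l·dw/dt = 3·1 + 20·2 = 43 cm²/s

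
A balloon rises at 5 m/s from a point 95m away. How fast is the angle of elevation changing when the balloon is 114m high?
0.02157 rad/s

tan(θ) = y/95
sec²(θ) · dθ/dt = (1/95) · dy/dt
dθ/dt = cos²(θ)/95 · 5 = 95/(95² + 114²) · 5
dθ/dt = 0.02157 rad/s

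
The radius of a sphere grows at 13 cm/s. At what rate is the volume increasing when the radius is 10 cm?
5200π cm³/s

V = (4/3)πr³
dV/dt = dV/dr · dr/dt = 4πr² · 13
At r = 10: dV/dt = 5200π cm³/s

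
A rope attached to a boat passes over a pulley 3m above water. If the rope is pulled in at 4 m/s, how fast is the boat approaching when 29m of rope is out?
29√13/26 ≈ 4.022 m/s

rope² = x² + 3²
x = √(29² - 3²) = 8√13
dx/dt = (rope/x) · d(rope)/dt = (29/(8√13)) · (-4) = -29√13/26 m/s
The boat approaches at 29√13/26 ≈ 4.022 m/s.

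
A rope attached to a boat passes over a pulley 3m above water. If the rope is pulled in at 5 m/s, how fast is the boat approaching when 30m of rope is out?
50√11/33 ≈ 5.025 m/s

rope² = x² + 3²
x = √(30² - 3²) = 9√11
dx/dt = (rope/x) · d(rope)/dt = (30/(9√11)) · (-5) = -50√11/33 m/s
The boat approaches at 50√11/33 ≈ 5.025 m/s.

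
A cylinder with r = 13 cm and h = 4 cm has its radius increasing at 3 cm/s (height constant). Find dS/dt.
180π cm²/s

S = 2πrh + 2πr² (lateral + bases)
dS/dt = (2πh + 4πr)·dr/dt = (2π·4 + 4π·13)·3
= 180π cm²/s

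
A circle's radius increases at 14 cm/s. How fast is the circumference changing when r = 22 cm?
28π cm/s

C = 2πr
dC/dt = 2π · dr/dt = 2π · 14 = 28π cm/s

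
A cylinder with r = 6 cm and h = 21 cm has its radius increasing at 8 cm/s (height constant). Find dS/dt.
528π cm²/s

S = 2πrh + 2πr² (lateral + bases)
dS/dt = (2πh + 4πr)·dr/dt = (2π·21 + 4π·6)·8
= 528π cm²/s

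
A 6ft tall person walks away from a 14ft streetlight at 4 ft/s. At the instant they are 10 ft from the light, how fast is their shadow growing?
3 ft/s

By similar triangles: 14/(x+s) = 6/s
Solving: s = 6x/8
ds/dt = 6/8 · dx/dt = 3/4 · 4 = 3 ft/s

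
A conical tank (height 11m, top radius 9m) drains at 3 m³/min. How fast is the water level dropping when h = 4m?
121/(432π) ≈ 0.08916 m/min

r/h = 9/11, so r = (9/11)h
V = (1/3)πr²h = (1/3)π((9/11)h)²h = (27/121)πh³
dV/dh = (81/121)πh²
dh/dt = (dV/dt)/(dV/dh) = -3/((81/121)π·4²) = -121/(432π) m/min
The level is dropping at 121/(432π) ≈ 0.08916 m/min.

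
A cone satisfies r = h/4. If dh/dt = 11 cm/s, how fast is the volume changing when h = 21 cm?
4851π/16 cm³/s

V = (1/3)π(h/4)²h = πh³/48
dV/dt = πh²/16 · 11
At h = 21: dV/dt = 4851π/16 cm³/s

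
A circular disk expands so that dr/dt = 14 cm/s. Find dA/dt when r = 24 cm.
672π cm²/s

A = πr²
dA/dt = 2πr · dr/dt = 2π(24)(14) = 672π cm²/s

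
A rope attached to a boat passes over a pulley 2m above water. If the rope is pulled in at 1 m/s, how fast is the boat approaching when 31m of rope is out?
31√957/957 ≈ 1.002 m/s

rope² = x² + 2²
x = √(31² - 2²) = √957
dx/dt = (rope/x) · d(rope)/dt = (31/√957) · (-1) = -31√957/957 m/s
The boat approaches at 31√957/957 ≈ 1.002 m/s.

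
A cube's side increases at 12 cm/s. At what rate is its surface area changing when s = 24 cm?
3456 cm²/s

A = 6s²
dA/dt = 12s · ds/dt = 12·24·12 = 3456 cm²/s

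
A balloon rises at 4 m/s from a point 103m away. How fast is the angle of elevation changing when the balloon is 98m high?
0.020383 rad/s

tan(θ) = y/103
sec²(θ) · dθ/dt = (1/103) · dy/dt
dθ/dt = cos²(θ)/103 · 4 = 103/(103² + 98²) · 4
dθ/dt = 0.020383 rad/s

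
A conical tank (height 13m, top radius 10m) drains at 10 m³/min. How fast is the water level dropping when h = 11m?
169/(1210π) ≈ 0.04446 m/min

r/h = 10/13, so r = (10/13)h
V = (1/3)πr²h = (1/3)π((10/13)h)²h = (100/507)πh³
dV/dh = (100/169)πh²
dh/dt = (dV/dt)/(dV/dh) = -10/((100/169)π·11²) = -169/(1210π) m/min
The level is dropping at 169/(1210π) ≈ 0.04446 m/min.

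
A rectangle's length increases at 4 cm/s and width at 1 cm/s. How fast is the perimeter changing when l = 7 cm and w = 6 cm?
10 cm/s

P = 2(l + w)
dP/dt = 2(dl/dt + dw/dt) = 2(4 + 1) = 10 cm/s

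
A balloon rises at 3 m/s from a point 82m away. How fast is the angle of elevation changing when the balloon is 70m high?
0.021163 rad/s

tan(θ) = y/82
sec²(θ) · dθ/dt = (1/82) · dy/dt
dθ/dt = cos²(θ)/82 · 3 = 82/(82² + 70²) · 3
dθ/dt = 0.021163 rad/s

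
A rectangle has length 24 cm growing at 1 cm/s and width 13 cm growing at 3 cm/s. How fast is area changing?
85 cm²/s

A = lw
dA/dt = w·dl/dt + l·dw/dt = 13·1 + 24·3 = 85 cm²/s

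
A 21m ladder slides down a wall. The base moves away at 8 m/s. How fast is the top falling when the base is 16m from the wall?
128√185/185 ≈ 9.411 m/s

x² + y² = 21²
2x·dx/dt + 2y·dy/dt = 0
dy/dt = -x/y · dx/dt = -16/√185 · 8 = -128√185/185 m/s
The top is descending at 128√185/185 ≈ 9.411 m/s.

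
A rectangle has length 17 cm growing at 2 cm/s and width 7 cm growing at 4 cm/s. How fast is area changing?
82 cm²/s

A = lw
dA/dt = w·dl/dt + l·dw/dt = 7·2 + 17·4 = 82 cm²/s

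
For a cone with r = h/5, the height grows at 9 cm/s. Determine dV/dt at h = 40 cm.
576π cm³/s

V = (1/3)π(h/5)²h = πh³/75
dV/dt = πh²/25 · 9
At h = 40: dV/dt = 576π cm³/s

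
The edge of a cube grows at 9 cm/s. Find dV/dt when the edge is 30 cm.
24300 cm³/s

V = s³
dV/dt = 3s² · ds/dt = 3·30²·9 = 24300 cm³/s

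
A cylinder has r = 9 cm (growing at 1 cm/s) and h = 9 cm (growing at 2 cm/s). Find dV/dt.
324π cm³/s

V = πr²h
dV/dt = 2πrh·dr/dt + πr²·dh/dt
= 2π(9)(9)(1) + π(9)²(2)
= 324π cm³/s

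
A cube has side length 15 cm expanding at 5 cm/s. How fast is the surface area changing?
900 cm²/s

A = 6s²
dA/dt = 12s · ds/dt = 12·15·5 = 900 cm²/s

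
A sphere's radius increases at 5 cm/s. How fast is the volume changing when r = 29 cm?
16820π cm³/s

V = (4/3)πr³
dV/dt = dV/dr · dr/dt = 4πr² · 5
At r = 29: dV/dt = 16820π cm³/s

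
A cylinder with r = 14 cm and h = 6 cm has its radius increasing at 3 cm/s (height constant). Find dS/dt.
204π cm²/s

S = 2πrh + 2πr² (lateral + bases)
dS/dt = (2πh + 4πr)·dr/dt = (2π·6 + 4π·14)·3
= 204π cm²/s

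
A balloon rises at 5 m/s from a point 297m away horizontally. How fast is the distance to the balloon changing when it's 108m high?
20√137/137 ≈ 1.709 m/s

z² = 297² + y²
z = √(297² + 108²) = 27√137
dz/dt = y/z · dy/dt = 108/(27√137) · 5 = 20√137/137 ≈ 1.709 m/s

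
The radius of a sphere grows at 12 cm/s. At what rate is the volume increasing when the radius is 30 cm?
43200π cm³/s

V = (4/3)πr³
dV/dt = dV/dr · dr/dt = 4πr² · 12
At r = 30: dV/dt = 43200π cm³/s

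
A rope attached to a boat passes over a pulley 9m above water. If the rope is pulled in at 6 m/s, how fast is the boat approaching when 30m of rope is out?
60√91/91 ≈ 6.29 m/s

rope² = x² + 9²
x = √(30² - 9²) = 3√91
dx/dt = (rope/x) · d(rope)/dt = (30/(3√91)) · (-6) = -60√91/91 m/s
The boat approaches at 60√91/91 ≈ 6.29 m/s.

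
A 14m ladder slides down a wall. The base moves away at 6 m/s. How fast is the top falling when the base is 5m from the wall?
10√19/19 ≈ 2.294 m/s

x² + y² = 14²
2x·dx/dt + 2y·dy/dt = 0
dy/dt = -x/y · dx/dt = -5/(3√19) · 6 = -10√19/19 m/s
The top is descending at 10√19/19 ≈ 2.294 m/s.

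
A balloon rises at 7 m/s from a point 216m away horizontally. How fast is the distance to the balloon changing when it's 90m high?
35/13 ≈ 2.692 m/s

z² = 216² + y²
z = √(216² + 90²) = 234
dz/dt = y/z · dy/dt = 90/234 · 7 = 35/13 ≈ 2.692 m/s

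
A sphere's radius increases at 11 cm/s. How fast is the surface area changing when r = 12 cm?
1056π cm²/s

S = 4πr²
dS/dt = dS/dr · dr/dt = 8πr · 11
At r = 12: dS/dt = 1056π cm²/s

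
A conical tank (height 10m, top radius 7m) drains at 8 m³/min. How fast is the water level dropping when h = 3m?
800/(441π) ≈ 0.5774 m/min

r/h = 7/10, so r = (7/10)h
V = (1/3)πr²h = (1/3)π((7/10)h)²h = (49/300)πh³
dV/dh = (49/100)πh²
dh/dt = (dV/dt)/(dV/dh) = -8/((49/100)π·3²) = -800/(441π) m/min
The level is dropping at 800/(441π) ≈ 0.5774 m/min.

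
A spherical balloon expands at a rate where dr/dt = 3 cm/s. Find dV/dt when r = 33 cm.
13068π cm³/s

V = (4/3)πr³
dV/dt = dV/dr · dr/dt = 4πr² · 3
At r = 33: dV/dt = 13068π cm³/s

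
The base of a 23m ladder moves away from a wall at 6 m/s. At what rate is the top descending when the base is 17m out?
17√15/10 ≈ 6.584 m/s

x² + y² = 23²
2x·dx/dt + 2y·dy/dt = 0
dy/dt = -x/y · dx/dt = -17/(4√15) · 6 = -17√15/10 m/s
The top is descending at 17√15/10 ≈ 6.584 m/s.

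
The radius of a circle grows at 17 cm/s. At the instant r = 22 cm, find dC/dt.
34π cm/s

C = 2πr
dC/dt = 2π · dr/dt = 2π · 17 = 34π cm/s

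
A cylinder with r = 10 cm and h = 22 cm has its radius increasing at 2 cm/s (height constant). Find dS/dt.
168π cm²/s

S = 2πrh + 2πr² (lateral + bases)
dS/dt = (2πh + 4πr)·dr/dt = (2π·22 + 4π·10)·2
= 168π cm²/s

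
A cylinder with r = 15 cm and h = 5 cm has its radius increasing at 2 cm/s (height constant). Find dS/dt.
140π cm²/s

S = 2πrh + 2πr² (lateral + bases)
dS/dt = (2πh + 4πr)·dr/dt = (2π·5 + 4π·15)·2
= 140π cm²/s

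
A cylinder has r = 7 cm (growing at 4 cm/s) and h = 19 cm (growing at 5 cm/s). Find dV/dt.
1309π cm³/s

V = πr²h
dV/dt = 2πrh·dr/dt + πr²·dh/dt
= 2π(7)(19)(4) + π(7)²(5)
= 1309π cm³/s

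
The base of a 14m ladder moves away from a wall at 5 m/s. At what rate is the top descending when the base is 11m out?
11√3/3 ≈ 6.351 m/s

x² + y² = 14²
2x·dx/dt + 2y·dy/dt = 0
dy/dt = -x/y · dx/dt = -11/(5√3) · 5 = -11√3/3 m/s
The top is descending at 11√3/3 ≈ 6.351 m/s.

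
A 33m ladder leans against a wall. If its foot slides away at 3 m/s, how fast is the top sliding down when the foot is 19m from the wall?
57√182/364 ≈ 2.113 m/s

x² + y² = 33²
2x·dx/dt + 2y·dy/dt = 0
dy/dt = -x/y · dx/dt = -19/(2√182) · 3 = -57√182/364 m/s
The top is descending at 57√182/364 ≈ 2.113 m/s.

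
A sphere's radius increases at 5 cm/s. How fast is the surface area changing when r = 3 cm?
120π cm²/s

S = 4πr²
dS/dt = dS/dr · dr/dt = 8πr · 5
At r = 3: dS/dt = 120π cm²/s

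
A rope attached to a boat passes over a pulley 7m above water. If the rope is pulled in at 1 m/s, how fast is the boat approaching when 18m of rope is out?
18√11/55 ≈ 1.085 m/s

rope² = x² + 7²
x = √(18² - 7²) = 5√11
dx/dt = (rope/x) · d(rope)/dt = (18/(5√11)) · (-1) = -18√11/55 m/s
The boat approaches at 18√11/55 ≈ 1.085 m/s.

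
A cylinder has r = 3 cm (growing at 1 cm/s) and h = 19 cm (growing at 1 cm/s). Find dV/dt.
123π cm³/s

V = πr²h
dV/dt = 2πrh·dr/dt + πr²·dh/dt
= 2π(3)(19)(1) + π(3)²(1)
= 123π cm³/s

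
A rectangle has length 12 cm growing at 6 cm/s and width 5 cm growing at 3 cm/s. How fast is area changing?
66 cm²/s

A = lw
dA/dt = w·dl/dt + l·dw/dt = 5·6 + 12·3 = 66 cm²/s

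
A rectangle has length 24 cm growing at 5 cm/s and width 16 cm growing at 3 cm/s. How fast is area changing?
152 cm²/s

A = lw
dA/dt = w·dl/dt + l·dw/dt = 16·5 + 24·3 = 152 cm²/s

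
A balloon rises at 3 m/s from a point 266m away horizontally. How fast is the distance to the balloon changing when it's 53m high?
159√73565/73565 ≈ 0.5862 m/s

z² = 266² + y²
z = √(266² + 53²) = √73565
dz/dt = y/z · dy/dt = 53/√73565 · 3 = 159√73565/73565 ≈ 0.5862 m/s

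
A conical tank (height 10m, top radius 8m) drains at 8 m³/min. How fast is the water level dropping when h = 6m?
25/(72π) ≈ 0.1105 m/min

r/h = 8/10, so r = (4/5)h
V = (1/3)πr²h = (1/3)π((4/5)h)²h = (16/75)πh³
dV/dh = (16/25)πh²
dh/dt = (dV/dt)/(dV/dh) = -8/((16/25)π·6²) = -25/(72π) m/min
The level is dropping at 25/(72π) ≈ 0.1105 m/min.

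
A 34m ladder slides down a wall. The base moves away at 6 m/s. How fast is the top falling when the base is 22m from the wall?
11√42/14 ≈ 5.092 m/s

x² + y² = 34²
2x·dx/dt + 2y·dy/dt = 0
dy/dt = -x/y · dx/dt = -22/(4√42) · 6 = -11√42/14 m/s
The top is descending at 11√42/14 ≈ 5.092 m/s.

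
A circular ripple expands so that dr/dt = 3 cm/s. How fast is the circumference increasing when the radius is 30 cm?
6π cm/s

C = 2πr
dC/dt = 2π · dr/dt = 2π · 3 = 6π cm/s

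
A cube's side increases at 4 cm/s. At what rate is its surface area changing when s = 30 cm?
1440 cm²/s

A = 6s²
dA/dt = 12s · ds/dt = 12·30·4 = 1440 cm²/s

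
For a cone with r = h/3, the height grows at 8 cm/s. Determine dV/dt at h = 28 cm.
6272π/9 cm³/s

V = (1/3)π(h/3)²h = πh³/27
dV/dt = πh²/9 · 8
At h = 28: dV/dt = 6272π/9 cm³/s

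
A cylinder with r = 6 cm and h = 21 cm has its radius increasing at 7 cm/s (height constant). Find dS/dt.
462π cm²/s

S = 2πrh + 2πr² (lateral + bases)
dS/dt = (2πh + 4πr)·dr/dt = (2π·21 + 4π·6)·7
= 462π cm²/s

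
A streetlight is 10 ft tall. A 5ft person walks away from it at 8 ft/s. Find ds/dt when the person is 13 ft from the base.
8 ft/s

By similar triangles: 10/(x+s) = 5/s
Solving: s = 5x/5
ds/dt = 5/5 · dx/dt = 1 · 8 = 8 ft/s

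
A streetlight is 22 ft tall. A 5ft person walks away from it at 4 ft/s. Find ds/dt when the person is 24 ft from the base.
20/17 ft/s

By similar triangles: 22/(x+s) = 5/s
Solving: s = 5x/17
ds/dt = 5/17 · dx/dt = 5/17 · 4 = 20/17 ft/s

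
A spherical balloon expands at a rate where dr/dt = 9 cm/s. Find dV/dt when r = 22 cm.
17424π cm³/s

V = (4/3)πr³
dV/dt = dV/dr · dr/dt = 4πr² · 9
At r = 22: dV/dt = 17424π cm³/s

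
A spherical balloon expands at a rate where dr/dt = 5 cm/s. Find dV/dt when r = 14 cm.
3920π cm³/s

V = (4/3)πr³
dV/dt = dV/dr · dr/dt = 4πr² · 5
At r = 14: dV/dt = 3920π cm³/s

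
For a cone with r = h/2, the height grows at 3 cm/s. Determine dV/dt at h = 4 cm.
12π cm³/s

V = (1/3)π(h/2)²h = πh³/12
dV/dt = πh²/4 · 3
At h = 4: dV/dt = 12π cm³/s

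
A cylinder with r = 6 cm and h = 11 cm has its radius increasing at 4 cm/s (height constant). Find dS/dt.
184π cm²/s

S = 2πrh + 2πr² (lateral + bases)
dS/dt = (2πh + 4πr)·dr/dt = (2π·11 + 4π·6)·4
= 184π cm²/s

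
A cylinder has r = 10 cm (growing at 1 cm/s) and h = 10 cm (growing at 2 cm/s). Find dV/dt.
400π cm³/s

V = πr²h
dV/dt = 2πrh·dr/dt + πr²·dh/dt
= 2π(10)(10)(1) + π(10)²(2)
= 400π cm³/s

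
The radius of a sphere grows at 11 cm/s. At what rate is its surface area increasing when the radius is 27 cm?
2376π cm²/s

S = 4πr²
dS/dt = dS/dr · dr/dt = 8πr · 11
At r = 27: dS/dt = 2376π cm²/s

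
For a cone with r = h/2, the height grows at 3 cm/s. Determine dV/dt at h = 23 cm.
1587π/4 cm³/s

V = (1/3)π(h/2)²h = πh³/12
dV/dt = πh²/4 · 3
At h = 23: dV/dt = 1587π/4 cm³/s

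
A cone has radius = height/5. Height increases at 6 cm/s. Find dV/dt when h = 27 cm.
4374π/25 cm³/s

V = (1/3)π(h/5)²h = πh³/75
dV/dt = πh²/25 · 6
At h = 27: dV/dt = 4374π/25 cm³/s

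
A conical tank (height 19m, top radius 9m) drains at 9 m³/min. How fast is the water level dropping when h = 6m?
361/(324π) ≈ 0.3547 m/min

r/h = 9/19, so r = (9/19)h
V = (1/3)πr²h = (1/3)π((9/19)h)²h = (27/361)πh³
dV/dh = (81/361)πh²
dh/dt = (dV/dt)/(dV/dh) = -9/((81/361)π·6²) = -361/(324π) m/min
The level is dropping at 361/(324π) ≈ 0.3547 m/min.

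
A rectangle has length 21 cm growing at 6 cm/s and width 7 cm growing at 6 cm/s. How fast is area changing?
168 cm²/s

A = lw
dA/dt = w·dl/dt + l·dw/dt = 7·6 + 21·6 = 168 cm²/s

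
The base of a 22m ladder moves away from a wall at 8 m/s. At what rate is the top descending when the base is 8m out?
32√105/105 ≈ 3.123 m/s

x² + y² = 22²
2x·dx/dt + 2y·dy/dt = 0
dy/dt = -x/y · dx/dt = -8/(2√105) · 8 = -32√105/105 m/s
The top is descending at 32√105/105 ≈ 3.123 m/s.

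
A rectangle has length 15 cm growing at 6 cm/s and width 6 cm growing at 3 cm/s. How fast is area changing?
81 cm²/s

A = lw
dA/dt = w·dl/dt + l·dw/dt = 6·6 + 15·3 = 81 cm²/s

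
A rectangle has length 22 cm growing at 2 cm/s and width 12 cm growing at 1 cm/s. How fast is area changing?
46 cm²/s

A = lw
dA/dt = w·dl/dt + l·dw/dt = 12·2 + 22·1 = 46 cm²/s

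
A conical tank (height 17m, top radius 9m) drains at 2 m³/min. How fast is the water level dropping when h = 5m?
578/(2025π) ≈ 0.09086 m/min

r/h = 9/17, so r = (9/17)h
V = (1/3)πr²h = (1/3)π((9/17)h)²h = (27/289)πh³
dV/dh = (81/289)πh²
dh/dt = (dV/dt)/(dV/dh) = -2/((81/289)π·5²) = -578/(2025π) m/min
The level is dropping at 578/(2025π) ≈ 0.09086 m/min.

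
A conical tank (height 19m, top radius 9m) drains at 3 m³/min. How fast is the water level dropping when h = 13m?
361/(4563π) ≈ 0.02518 m/min

r/h = 9/19, so r = (9/19)h
V = (1/3)πr²h = (1/3)π((9/19)h)²h = (27/361)πh³
dV/dh = (81/361)πh²
dh/dt = (dV/dt)/(dV/dh) = -3/((81/361)π·13²) = -361/(4563π) m/min
The level is dropping at 361/(4563π) ≈ 0.02518 m/min.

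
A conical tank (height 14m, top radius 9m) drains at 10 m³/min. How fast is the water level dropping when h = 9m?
1960/(6561π) ≈ 0.09509 m/min

r/h = 9/14, so r = (9/14)h
V = (1/3)πr²h = (1/3)π((9/14)h)²h = (27/196)πh³
dV/dh = (81/196)πh²
dh/dt = (dV/dt)/(dV/dh) = -10/((81/196)π·9²) = -1960/(6561π) m/min
The level is dropping at 1960/(6561π) ≈ 0.09509 m/min.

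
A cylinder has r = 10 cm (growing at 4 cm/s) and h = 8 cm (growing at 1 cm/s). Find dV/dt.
740π cm³/s

V = πr²h
dV/dt = 2πrh·dr/dt + πr²·dh/dt
= 2π(10)(8)(4) + π(10)²(1)
= 740π cm³/s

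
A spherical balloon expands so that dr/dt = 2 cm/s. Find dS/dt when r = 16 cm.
256π cm²/s

S = 4πr²
dS/dt = dS/dr · dr/dt = 8πr · 2
At r = 16: dS/dt = 256π cm²/s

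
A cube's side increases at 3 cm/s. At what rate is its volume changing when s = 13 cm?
1521 cm³/s

V = s³
dV/dt = 3s² · ds/dt = 3·13²·3 = 1521 cm³/s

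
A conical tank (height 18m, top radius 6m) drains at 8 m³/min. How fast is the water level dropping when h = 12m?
1/(2π) ≈ 0.1592 m/min

r/h = 6/18, so r = (1/3)h
V = (1/3)πr²h = (1/3)π((1/3)h)²h = (1/27)πh³
dV/dh = (1/9)πh²
dh/dt = (dV/dt)/(dV/dh) = -8/((1/9)π·12²) = -1/(2π) m/min
The level is dropping at 1/(2π) ≈ 0.1592 m/min.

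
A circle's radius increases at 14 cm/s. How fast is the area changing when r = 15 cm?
420π cm²/s

A = πr²
dA/dt = 2πr · dr/dt = 2π(15)(14) = 420π cm²/s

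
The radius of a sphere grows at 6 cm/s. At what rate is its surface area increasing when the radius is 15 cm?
720π cm²/s

S = 4πr²
dS/dt = dS/dr · dr/dt = 8πr · 6
At r = 15: dS/dt = 720π cm²/s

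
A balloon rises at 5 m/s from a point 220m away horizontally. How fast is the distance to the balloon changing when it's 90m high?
9√565/113 ≈ 1.893 m/s

z² = 220² + y²
z = √(220² + 90²) = 10√565
dz/dt = y/z · dy/dt = 90/(10√565) · 5 = 9√565/113 ≈ 1.893 m/s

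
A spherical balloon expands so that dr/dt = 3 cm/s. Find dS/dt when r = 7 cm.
168π cm²/s

S = 4πr²
dS/dt = dS/dr · dr/dt = 8πr · 3
At r = 7: dS/dt = 168π cm²/s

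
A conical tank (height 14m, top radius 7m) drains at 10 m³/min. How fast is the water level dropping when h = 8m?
5/(8π) ≈ 0.1989 m/min

r/h = 7/14, so r = (1/2)h
V = (1/3)πr²h = (1/3)π((1/2)h)²h = (1/12)πh³
dV/dh = (1/4)πh²
dh/dt = (dV/dt)/(dV/dh) = -10/((1/4)π·8²) = -5/(8π) m/min
The level is dropping at 5/(8π) ≈ 0.1989 m/min.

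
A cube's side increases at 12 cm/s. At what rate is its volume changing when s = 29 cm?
30276 cm³/s

V = s³
dV/dt = 3s² · ds/dt = 3·29²·12 = 30276 cm³/s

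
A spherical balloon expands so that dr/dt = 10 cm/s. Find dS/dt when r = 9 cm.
720π cm²/s

S = 4πr²
dS/dt = dS/dr · dr/dt = 8πr · 10
At r = 9: dS/dt = 720π cm²/s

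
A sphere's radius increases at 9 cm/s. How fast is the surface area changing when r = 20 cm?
1440π cm²/s

S = 4πr²
dS/dt = dS/dr · dr/dt = 8πr · 9
At r = 20: dS/dt = 1440π cm²/s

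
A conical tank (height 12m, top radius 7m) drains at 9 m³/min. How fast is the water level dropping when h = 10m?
324/(1225π) ≈ 0.08419 m/min

r/h = 7/12, so r = (7/12)h
V = (1/3)πr²h = (1/3)π((7/12)h)²h = (49/432)πh³
dV/dh = (49/144)πh²
dh/dt = (dV/dt)/(dV/dh) = -9/((49/144)π·10²) = -324/(1225π) m/min
The level is dropping at 324/(1225π) ≈ 0.08419 m/min.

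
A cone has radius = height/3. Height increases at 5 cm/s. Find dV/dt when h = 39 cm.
845π cm³/s

V = (1/3)π(h/3)²h = πh³/27
dV/dt = πh²/9 · 5
At h = 39: dV/dt = 845π cm³/s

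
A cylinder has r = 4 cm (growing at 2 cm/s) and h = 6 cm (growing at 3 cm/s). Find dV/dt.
144π cm³/s

V = πr²h
dV/dt = 2πrh·dr/dt + πr²·dh/dt
= 2π(4)(6)(2) + π(4)²(3)
= 144π cm³/s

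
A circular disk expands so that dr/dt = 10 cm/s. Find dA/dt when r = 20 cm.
400π cm²/s

A = πr²
dA/dt = 2πr · dr/dt = 2π(20)(10) = 400π cm²/s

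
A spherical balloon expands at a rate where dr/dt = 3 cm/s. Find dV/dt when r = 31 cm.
11532π cm³/s

V = (4/3)πr³
dV/dt = dV/dr · dr/dt = 4πr² · 3
At r = 31: dV/dt = 11532π cm³/s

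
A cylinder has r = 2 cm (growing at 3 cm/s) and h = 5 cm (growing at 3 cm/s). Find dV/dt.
72π cm³/s

V = πr²h
dV/dt = 2πrh·dr/dt + πr²·dh/dt
= 2π(2)(5)(3) + π(2)²(3)
= 72π cm³/s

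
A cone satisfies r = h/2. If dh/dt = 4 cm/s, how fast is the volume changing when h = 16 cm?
256π cm³/s

V = (1/3)π(h/2)²h = πh³/12
dV/dt = πh²/4 · 4
At h = 16: dV/dt = 256π cm³/s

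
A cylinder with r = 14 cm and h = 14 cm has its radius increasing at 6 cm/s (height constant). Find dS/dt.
504π cm²/s

S = 2πrh + 2πr² (lateral + bases)
dS/dt = (2πh + 4πr)·dr/dt = (2π·14 + 4π·14)·6
= 504π cm²/s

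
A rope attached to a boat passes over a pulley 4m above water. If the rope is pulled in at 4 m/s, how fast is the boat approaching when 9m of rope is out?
36√65/65 ≈ 4.465 m/s

rope² = x² + 4²
x = √(9² - 4²) = √65
dx/dt = (rope/x) · d(rope)/dt = (9/√65) · (-4) = -36√65/65 m/s
The boat approaches at 36√65/65 ≈ 4.465 m/s.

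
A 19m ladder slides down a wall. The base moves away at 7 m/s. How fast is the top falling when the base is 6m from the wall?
42√13/65 ≈ 2.33 m/s

x² + y² = 19²
2x·dx/dt + 2y·dy/dt = 0
dy/dt = -x/y · dx/dt = -6/(5√13) · 7 = -42√13/65 m/s
The top is descending at 42√13/65 ≈ 2.33 m/s.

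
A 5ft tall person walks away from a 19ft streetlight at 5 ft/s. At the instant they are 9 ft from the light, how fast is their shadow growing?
25/14 ft/s

By similar triangles: 19/(x+s) = 5/s
Solving: s = 5x/14
ds/dt = 5/14 · dx/dt = 5/14 · 5 = 25/14 ft/s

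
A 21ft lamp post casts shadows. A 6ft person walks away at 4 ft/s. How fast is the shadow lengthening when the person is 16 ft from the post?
8/5 ft/s

By similar triangles: 21/(x+s) = 6/s
Solving: s = 6x/15
ds/dt = 6/15 · dx/dt = 2/5 · 4 = 8/5 ft/s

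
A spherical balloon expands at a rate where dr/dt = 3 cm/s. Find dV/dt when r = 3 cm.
108π cm³/s

V = (4/3)πr³
dV/dt = dV/dr · dr/dt = 4πr² · 3
At r = 3: dV/dt = 108π cm³/s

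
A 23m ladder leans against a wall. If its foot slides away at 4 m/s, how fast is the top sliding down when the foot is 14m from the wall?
56√37/111 ≈ 3.069 m/s

x² + y² = 23²
2x·dx/dt + 2y·dy/dt = 0
dy/dt = -x/y · dx/dt = -14/(3√37) · 4 = -56√37/111 m/s
The top is descending at 56√37/111 ≈ 3.069 m/s.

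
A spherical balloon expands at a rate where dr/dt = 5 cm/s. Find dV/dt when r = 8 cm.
1280π cm³/s

V = (4/3)πr³
dV/dt = dV/dr · dr/dt = 4πr² · 5
At r = 8: dV/dt = 1280π cm³/s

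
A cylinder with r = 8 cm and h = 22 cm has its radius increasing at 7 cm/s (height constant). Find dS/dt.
532π cm²/s

S = 2πrh + 2πr² (lateral + bases)
dS/dt = (2πh + 4πr)·dr/dt = (2π·22 + 4π·8)·7
= 532π cm²/s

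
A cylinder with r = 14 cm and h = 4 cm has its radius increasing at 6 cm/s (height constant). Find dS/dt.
384π cm²/s

S = 2πrh + 2πr² (lateral + bases)
dS/dt = (2πh + 4πr)·dr/dt = (2π·4 + 4π·14)·6
= 384π cm²/s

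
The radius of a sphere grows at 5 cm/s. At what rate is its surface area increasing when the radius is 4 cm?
160π cm²/s

S = 4πr²
dS/dt = dS/dr · dr/dt = 8πr · 5
At r = 4: dS/dt = 160π cm²/s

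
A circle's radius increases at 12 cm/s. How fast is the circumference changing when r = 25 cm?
24π cm/s

C = 2πr
dC/dt = 2π · dr/dt = 2π · 12 = 24π cm/s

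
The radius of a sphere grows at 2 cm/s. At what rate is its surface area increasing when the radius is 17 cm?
272π cm²/s

S = 4πr²
dS/dt = dS/dr · dr/dt = 8πr · 2
At r = 17: dS/dt = 272π cm²/s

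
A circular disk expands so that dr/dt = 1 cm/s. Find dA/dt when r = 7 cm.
14π cm²/s

A = πr²
dA/dt = 2πr · dr/dt = 2π(7)(1) = 14π cm²/s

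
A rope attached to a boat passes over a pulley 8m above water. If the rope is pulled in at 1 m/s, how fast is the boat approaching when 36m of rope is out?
9√77/77 ≈ 1.026 m/s

rope² = x² + 8²
x = √(36² - 8²) = 4√77
dx/dt = (rope/x) · d(rope)/dt = (36/(4√77)) · (-1) = -9√77/77 m/s
The boat approaches at 9√77/77 ≈ 1.026 m/s.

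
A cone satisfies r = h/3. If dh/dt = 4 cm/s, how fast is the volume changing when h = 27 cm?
324π cm³/s

V = (1/3)π(h/3)²h = πh³/27
dV/dt = πh²/9 · 4
At h = 27: dV/dt = 324π cm³/s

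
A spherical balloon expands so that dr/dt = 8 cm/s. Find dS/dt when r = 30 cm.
1920π cm²/s

S = 4πr²
dS/dt = dS/dr · dr/dt = 8πr · 8
At r = 30: dS/dt = 1920π cm²/s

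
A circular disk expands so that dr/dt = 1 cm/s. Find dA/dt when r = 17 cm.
34π cm²/s

A = πr²
dA/dt = 2πr · dr/dt = 2π(17)(1) = 34π cm²/s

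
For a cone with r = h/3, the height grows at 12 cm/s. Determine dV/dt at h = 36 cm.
1728π cm³/s

V = (1/3)π(h/3)²h = πh³/27
dV/dt = πh²/9 · 12
At h = 36: dV/dt = 1728π cm³/s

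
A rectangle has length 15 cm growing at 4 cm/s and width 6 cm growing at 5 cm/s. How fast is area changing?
99 cm²/s

A = lw
dA/dt = w·dl/dt + l·dw/dt = 6·4 + 15·5 = 99 cm²/s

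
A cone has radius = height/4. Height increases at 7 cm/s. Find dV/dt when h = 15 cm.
1575π/16 cm³/s

V = (1/3)π(h/4)²h = πh³/48
dV/dt = πh²/16 · 7
At h = 15: dV/dt = 1575π/16 cm³/s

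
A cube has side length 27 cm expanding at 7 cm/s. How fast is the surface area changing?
2268 cm²/s

A = 6s²
dA/dt = 12s · ds/dt = 12·27·7 = 2268 cm²/s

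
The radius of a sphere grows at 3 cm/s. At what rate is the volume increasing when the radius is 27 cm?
8748π cm³/s

V = (4/3)πr³
dV/dt = dV/dr · dr/dt = 4πr² · 3
At r = 27: dV/dt = 8748π cm³/s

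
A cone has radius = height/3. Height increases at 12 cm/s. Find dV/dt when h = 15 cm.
300π cm³/s

V = (1/3)π(h/3)²h = πh³/27
dV/dt = πh²/9 · 12
At h = 15: dV/dt = 300π cm³/s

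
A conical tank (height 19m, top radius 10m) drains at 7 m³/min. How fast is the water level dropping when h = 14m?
361/(2800π) ≈ 0.04104 m/min

r/h = 10/19, so r = (10/19)h
V = (1/3)πr²h = (1/3)π((10/19)h)²h = (100/1083)πh³
dV/dh = (100/361)πh²
dh/dt = (dV/dt)/(dV/dh) = -7/((100/361)π·14²) = -361/(2800π) m/min
The level is dropping at 361/(2800π) ≈ 0.04104 m/min.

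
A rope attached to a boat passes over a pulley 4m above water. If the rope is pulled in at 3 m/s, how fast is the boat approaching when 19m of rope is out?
19√345/115 ≈ 3.069 m/s

rope² = x² + 4²
x = √(19² - 4²) = √345
dx/dt = (rope/x) · d(rope)/dt = (19/√345) · (-3) = -19√345/115 m/s
The boat approaches at 19√345/115 ≈ 3.069 m/s.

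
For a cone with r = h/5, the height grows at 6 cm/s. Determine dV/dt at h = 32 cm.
6144π/25 cm³/s

V = (1/3)π(h/5)²h = πh³/75
dV/dt = πh²/25 · 6
At h = 32: dV/dt = 6144π/25 cm³/s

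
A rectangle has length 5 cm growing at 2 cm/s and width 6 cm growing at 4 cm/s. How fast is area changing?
32 cm²/s

A = lw
dA/dt = w·dl/dt + l·dw/dt = 6·2 + 5·4 = 32 cm²/s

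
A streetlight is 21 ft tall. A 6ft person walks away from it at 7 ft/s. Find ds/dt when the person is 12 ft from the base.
14/5 ft/s

By similar triangles: 21/(x+s) = 6/s
Solving: s = 6x/15
ds/dt = 6/15 · dx/dt = 2/5 · 7 = 14/5 ft/s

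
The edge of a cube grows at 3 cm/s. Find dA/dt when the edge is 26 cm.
936 cm²/s

A = 6s²
dA/dt = 12s · ds/dt = 12·26·3 = 936 cm²/s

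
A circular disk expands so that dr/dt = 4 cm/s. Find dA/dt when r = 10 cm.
80π cm²/s

A = πr²
dA/dt = 2πr · dr/dt = 2π(10)(4) = 80π cm²/s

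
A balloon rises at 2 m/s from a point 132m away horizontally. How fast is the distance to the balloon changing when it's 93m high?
62√2897/2897 ≈ 1.152 m/s

z² = 132² + y²
z = √(132² + 93²) = 3√2897
dz/dt = y/z · dy/dt = 93/(3√2897) · 2 = 62√2897/2897 ≈ 1.152 m/s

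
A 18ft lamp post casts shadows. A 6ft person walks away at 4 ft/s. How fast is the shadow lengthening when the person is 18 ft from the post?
2 ft/s

By similar triangles: 18/(x+s) = 6/s
Solving: s = 6x/12
ds/dt = 6/12 · dx/dt = 1/2 · 4 = 2 ft/s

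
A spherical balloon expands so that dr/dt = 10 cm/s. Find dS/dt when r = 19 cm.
1520π cm²/s

S = 4πr²
dS/dt = dS/dr · dr/dt = 8πr · 10
At r = 19: dS/dt = 1520π cm²/s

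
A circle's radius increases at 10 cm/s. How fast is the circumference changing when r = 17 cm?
20π cm/s

C = 2πr
dC/dt = 2π · dr/dt = 2π · 10 = 20π cm/s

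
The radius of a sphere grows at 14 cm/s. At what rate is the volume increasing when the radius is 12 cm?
8064π cm³/s

V = (4/3)πr³
dV/dt = dV/dr · dr/dt = 4πr² · 14
At r = 12: dV/dt = 8064π cm³/s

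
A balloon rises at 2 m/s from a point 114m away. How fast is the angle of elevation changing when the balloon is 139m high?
0.007055 rad/s

tan(θ) = y/114
sec²(θ) · dθ/dt = (1/114) · dy/dt
dθ/dt = cos²(θ)/114 · 2 = 114/(114² + 139²) · 2
dθ/dt = 0.007055 rad/s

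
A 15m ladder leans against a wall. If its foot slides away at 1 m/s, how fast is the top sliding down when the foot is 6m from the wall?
2√21/21 ≈ 0.4364 m/s

x² + y² = 15²
2x·dx/dt + 2y·dy/dt = 0
dy/dt = -x/y · dx/dt = -6/(3√21) · 1 = -2√21/21 m/s
The top is descending at 2√21/21 ≈ 0.4364 m/s.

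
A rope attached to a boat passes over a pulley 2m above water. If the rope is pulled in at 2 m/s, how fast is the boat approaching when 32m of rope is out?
32√255/255 ≈ 2.004 m/s

rope² = x² + 2²
x = √(32² - 2²) = 2√255
dx/dt = (rope/x) · d(rope)/dt = (32/(2√255)) · (-2) = -32√255/255 m/s
The boat approaches at 32√255/255 ≈ 2.004 m/s.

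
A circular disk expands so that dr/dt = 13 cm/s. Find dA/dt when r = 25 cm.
650π cm²/s

A = πr²
dA/dt = 2πr · dr/dt = 2π(25)(13) = 650π cm²/s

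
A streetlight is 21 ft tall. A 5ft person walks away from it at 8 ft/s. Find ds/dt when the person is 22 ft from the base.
5/2 ft/s

By similar triangles: 21/(x+s) = 5/s
Solving: s = 5x/16
ds/dt = 5/16 · dx/dt = 5/16 · 8 = 5/2 ft/s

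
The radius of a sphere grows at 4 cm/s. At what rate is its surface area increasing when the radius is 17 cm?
544π cm²/s

S = 4πr²
dS/dt = dS/dr · dr/dt = 8πr · 4
At r = 17: dS/dt = 544π cm²/s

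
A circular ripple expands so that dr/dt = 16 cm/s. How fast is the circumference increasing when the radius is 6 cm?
32π cm/s

C = 2πr
dC/dt = 2π · dr/dt = 2π · 16 = 32π cm/s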